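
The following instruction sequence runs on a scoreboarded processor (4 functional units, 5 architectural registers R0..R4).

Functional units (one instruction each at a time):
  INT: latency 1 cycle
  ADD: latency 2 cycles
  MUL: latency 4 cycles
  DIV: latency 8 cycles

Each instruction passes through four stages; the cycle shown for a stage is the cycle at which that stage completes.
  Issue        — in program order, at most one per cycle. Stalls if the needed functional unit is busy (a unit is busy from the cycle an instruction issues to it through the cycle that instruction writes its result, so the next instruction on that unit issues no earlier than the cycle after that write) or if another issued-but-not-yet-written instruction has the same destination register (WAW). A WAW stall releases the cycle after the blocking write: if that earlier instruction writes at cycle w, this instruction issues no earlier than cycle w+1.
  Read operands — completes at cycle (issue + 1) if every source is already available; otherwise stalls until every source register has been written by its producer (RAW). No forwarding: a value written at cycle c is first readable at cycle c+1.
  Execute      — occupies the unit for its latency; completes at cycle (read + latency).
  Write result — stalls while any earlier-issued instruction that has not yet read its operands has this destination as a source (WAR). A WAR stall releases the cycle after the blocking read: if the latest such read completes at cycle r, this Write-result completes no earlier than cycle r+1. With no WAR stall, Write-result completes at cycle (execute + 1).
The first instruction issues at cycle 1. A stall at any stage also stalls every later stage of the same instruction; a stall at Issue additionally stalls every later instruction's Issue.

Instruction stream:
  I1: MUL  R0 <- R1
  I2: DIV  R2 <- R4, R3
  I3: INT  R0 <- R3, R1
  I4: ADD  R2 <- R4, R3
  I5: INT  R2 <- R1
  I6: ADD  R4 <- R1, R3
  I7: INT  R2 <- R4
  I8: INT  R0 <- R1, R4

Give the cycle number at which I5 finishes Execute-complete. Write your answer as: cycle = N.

[I1] 1/2/6/7
[I2] 2/3/11/12
[I3] 8/9/10/11  (WAW R0: wait I1 write@7)
[I4] 13/14/16/17  (WAW R2: wait I2 write@12)
[I5] 18/19/20/21  (WAW R2: wait I4 write@17)
[I6] 19/20/22/23
[I7] 22/24/25/26  (struct: INT busy until I5 writes@21; RAW R4: wait I6 write@23)
[I8] 27/28/29/30  (struct: INT busy until I7 writes@26)

cycle = 20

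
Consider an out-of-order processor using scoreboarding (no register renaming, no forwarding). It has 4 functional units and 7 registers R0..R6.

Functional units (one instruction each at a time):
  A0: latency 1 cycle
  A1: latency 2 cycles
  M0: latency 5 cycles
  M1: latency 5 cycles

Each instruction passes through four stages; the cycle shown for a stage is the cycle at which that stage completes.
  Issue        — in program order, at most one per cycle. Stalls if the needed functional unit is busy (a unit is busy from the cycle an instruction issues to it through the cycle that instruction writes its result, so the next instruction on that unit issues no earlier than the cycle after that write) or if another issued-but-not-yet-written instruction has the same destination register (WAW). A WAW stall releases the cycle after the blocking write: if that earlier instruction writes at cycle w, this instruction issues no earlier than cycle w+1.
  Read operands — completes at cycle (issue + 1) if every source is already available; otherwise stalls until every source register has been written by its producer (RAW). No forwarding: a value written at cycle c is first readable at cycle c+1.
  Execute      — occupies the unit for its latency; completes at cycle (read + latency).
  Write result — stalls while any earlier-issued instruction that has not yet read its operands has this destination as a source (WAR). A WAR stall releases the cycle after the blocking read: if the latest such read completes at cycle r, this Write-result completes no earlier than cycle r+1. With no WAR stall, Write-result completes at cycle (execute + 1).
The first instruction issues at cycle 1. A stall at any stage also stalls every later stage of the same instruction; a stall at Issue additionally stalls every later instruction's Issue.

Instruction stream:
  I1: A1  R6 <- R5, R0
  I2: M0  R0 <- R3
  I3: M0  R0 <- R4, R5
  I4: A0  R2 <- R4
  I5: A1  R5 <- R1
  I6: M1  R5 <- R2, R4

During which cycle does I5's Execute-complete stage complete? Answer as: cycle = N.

[1] I1→A1
[2] I1 RO · I2→M0
[3] I2 RO
[4] I1 EX
[5] I1 WR R6
[8] I2 EX
[9] I2 WR R0
[10] I3→M0
[11] I3 RO · I4→A0
[12] I4 RO · I5→A1
[13] I4 EX · I5 RO
[14] I4 WR R2
[15] I5 EX
[16] I3 EX · I5 WR R5
[17] I3 WR R0 · I6→M1
[18] I6 RO
[23] I6 EX
[24] I6 WR R5

cycle = 15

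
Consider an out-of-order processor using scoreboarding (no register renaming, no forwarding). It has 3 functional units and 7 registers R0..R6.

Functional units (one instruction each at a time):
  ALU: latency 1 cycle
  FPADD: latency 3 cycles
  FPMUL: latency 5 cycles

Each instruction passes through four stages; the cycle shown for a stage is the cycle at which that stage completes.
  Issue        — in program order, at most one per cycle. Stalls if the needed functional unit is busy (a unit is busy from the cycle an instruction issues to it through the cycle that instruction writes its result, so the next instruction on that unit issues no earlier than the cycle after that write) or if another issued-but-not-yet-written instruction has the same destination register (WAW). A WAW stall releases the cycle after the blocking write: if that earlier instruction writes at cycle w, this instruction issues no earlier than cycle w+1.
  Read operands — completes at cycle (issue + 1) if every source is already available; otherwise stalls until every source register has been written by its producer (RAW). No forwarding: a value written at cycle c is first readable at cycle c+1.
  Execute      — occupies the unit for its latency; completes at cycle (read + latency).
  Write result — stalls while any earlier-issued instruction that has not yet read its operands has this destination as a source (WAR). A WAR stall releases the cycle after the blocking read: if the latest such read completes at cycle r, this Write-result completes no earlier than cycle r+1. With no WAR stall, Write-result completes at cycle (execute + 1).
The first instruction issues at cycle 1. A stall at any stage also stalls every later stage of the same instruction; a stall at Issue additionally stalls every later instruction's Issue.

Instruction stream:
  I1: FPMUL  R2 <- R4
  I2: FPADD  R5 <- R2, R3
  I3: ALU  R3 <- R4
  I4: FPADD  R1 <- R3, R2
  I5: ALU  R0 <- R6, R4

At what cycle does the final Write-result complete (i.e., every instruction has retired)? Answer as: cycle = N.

c1: I1 dispatched to FPMUL
c2: I1 operands ready; I2 dispatched to FPADD
c3: I3 dispatched to ALU
c4: I3 operands ready
c5: I3 complete
c7: I1 complete
c8: R2←I1
c9: I2 operands ready
c10: R3←I3
c12: I2 complete
c13: R5←I2
c14: I4 dispatched to FPADD
c15: I4 operands ready; I5 dispatched to ALU
c16: I5 operands ready
c17: I5 complete
c18: I4 complete; R0←I5
c19: R1←I4

cycle = 19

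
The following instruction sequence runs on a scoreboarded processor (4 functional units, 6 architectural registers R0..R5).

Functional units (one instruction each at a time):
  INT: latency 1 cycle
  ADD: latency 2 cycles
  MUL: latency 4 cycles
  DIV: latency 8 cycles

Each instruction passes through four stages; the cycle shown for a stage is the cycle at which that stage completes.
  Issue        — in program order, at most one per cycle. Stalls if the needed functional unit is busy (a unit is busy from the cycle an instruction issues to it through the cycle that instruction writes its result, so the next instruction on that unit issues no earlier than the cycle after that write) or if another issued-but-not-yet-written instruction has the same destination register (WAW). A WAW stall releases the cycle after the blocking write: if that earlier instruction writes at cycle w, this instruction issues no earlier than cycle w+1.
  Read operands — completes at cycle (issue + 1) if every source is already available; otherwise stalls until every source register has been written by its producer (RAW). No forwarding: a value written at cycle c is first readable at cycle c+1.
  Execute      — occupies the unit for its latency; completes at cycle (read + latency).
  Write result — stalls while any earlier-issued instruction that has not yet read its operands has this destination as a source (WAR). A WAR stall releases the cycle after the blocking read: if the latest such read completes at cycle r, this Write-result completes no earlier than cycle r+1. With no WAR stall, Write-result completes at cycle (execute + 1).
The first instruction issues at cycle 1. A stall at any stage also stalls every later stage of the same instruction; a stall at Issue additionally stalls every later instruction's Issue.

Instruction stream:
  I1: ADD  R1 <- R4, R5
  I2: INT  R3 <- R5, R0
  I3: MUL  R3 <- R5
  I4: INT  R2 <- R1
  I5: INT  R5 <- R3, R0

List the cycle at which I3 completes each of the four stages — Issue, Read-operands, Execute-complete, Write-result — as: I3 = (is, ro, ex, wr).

cycle 1: I1 dispatched to ADD
cycle 2: I1 operands ready · I2 dispatched to INT
cycle 3: I2 operands ready
cycle 4: I1 complete · I2 complete
cycle 5: R1←I1 · R3←I2
cycle 6: I3 dispatched to MUL
cycle 7: I3 operands ready · I4 dispatched to INT
cycle 8: I4 operands ready
cycle 9: I4 complete
cycle 10: R2←I4
cycle 11: I3 complete · I5 dispatched to INT
cycle 12: R3←I3
cycle 13: I5 operands ready
cycle 14: I5 complete
cycle 15: R5←I5

I3 = (6, 7, 11, 12)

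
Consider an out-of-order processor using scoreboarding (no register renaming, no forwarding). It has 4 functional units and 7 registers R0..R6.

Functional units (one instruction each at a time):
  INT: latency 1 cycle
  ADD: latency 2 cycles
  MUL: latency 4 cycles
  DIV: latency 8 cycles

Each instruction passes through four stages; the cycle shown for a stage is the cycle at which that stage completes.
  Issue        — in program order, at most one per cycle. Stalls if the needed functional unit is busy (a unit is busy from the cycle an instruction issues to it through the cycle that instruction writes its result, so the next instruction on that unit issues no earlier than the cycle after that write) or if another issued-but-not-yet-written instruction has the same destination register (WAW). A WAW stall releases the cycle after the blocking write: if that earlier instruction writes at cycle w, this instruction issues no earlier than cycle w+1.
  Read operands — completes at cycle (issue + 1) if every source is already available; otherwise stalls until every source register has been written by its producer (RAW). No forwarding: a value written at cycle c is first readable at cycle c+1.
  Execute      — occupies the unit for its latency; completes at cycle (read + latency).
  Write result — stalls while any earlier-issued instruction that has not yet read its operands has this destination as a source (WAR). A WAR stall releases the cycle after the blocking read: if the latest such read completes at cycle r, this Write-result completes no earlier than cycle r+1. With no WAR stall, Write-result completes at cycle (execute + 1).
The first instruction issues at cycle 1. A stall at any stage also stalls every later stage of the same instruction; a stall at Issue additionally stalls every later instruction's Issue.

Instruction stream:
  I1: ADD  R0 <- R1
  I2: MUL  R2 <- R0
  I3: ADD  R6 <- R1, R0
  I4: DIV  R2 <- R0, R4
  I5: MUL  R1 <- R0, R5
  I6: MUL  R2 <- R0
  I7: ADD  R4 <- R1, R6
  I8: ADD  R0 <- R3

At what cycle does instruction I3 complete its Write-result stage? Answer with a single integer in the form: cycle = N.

cycle = 10

[I1] 1/2/4/5
[I2] 2/6/10/11  (RAW R0: wait I1 write@5)
[I3] 6/7/9/10  (struct: ADD busy until I1 writes@5)
[I4] 12/13/21/22  (WAW R2: wait I2 write@11)
[I5] 13/14/18/19
[I6] 23/24/28/29  (WAW R2: wait I4 write@22)
[I7] 24/25/27/28
[I8] 29/30/32/33  (struct: ADD busy until I7 writes@28)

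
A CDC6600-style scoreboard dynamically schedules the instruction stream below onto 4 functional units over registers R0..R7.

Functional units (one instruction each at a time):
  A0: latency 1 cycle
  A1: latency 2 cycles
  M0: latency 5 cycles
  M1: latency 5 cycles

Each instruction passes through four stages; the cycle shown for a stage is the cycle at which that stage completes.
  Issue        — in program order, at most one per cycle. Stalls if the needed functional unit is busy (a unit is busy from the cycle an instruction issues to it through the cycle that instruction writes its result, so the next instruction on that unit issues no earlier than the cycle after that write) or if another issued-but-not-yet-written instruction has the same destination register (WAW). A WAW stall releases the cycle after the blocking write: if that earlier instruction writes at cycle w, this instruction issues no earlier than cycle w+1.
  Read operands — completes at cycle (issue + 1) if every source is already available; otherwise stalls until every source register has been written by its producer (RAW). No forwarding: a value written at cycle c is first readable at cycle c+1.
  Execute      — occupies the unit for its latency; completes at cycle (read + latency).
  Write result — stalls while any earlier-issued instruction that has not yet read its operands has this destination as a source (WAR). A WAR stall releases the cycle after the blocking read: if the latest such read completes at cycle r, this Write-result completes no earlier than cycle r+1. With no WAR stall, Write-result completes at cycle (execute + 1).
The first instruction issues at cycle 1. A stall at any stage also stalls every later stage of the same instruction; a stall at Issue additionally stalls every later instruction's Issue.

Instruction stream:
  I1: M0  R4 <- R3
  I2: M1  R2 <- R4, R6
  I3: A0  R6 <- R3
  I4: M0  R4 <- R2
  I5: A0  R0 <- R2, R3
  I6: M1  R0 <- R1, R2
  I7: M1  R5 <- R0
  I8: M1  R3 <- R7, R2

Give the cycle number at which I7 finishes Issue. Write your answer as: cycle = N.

c1: I1 dispatched to M0
c2: I1 operands ready · I2 dispatched to M1
c3: I3 dispatched to A0
c4: I3 operands ready
c5: I3 complete
c7: I1 complete
c8: R4←I1
c9: I2 operands ready · I4 dispatched to M0
c10: R6←I3
c11: I5 dispatched to A0
c14: I2 complete
c15: R2←I2
c16: I4 operands ready · I5 operands ready
c17: I5 complete
c18: R0←I5
c19: I6 dispatched to M1
c20: I6 operands ready
c21: I4 complete
c22: R4←I4
c25: I6 complete
c26: R0←I6
c27: I7 dispatched to M1
c28: I7 operands ready
c33: I7 complete
c34: R5←I7
c35: I8 dispatched to M1
c36: I8 operands ready
c41: I8 complete
c42: R3←I8

cycle = 27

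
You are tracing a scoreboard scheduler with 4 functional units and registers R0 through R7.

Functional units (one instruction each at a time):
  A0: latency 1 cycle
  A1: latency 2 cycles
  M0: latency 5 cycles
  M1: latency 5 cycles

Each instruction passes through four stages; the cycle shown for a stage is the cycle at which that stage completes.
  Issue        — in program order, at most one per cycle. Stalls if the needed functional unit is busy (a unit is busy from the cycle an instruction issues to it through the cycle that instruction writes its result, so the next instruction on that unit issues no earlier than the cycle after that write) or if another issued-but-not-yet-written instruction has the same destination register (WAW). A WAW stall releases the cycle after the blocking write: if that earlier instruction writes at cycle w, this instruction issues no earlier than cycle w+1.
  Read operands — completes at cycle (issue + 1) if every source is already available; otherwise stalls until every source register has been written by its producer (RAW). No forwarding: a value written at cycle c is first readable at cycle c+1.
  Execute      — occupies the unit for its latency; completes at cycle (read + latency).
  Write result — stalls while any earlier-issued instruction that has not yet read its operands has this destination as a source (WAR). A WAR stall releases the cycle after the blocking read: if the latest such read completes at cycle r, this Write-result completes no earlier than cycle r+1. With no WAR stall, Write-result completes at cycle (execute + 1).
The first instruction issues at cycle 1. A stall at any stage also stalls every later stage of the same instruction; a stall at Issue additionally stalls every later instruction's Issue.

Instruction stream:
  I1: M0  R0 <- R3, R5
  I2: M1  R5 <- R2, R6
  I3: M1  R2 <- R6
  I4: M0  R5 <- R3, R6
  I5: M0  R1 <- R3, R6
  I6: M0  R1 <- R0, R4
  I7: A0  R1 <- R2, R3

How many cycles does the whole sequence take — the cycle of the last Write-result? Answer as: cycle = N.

cycle = 38

c1: I1 issues→M0
c2: I1 reads | I2 issues→M1
c3: I2 reads
c7: I1 exec-done
c8: I1 writes R0 | I2 exec-done
c9: I2 writes R5
c10: I3 issues→M1
c11: I3 reads | I4 issues→M0
c12: I4 reads
c16: I3 exec-done
c17: I3 writes R2 | I4 exec-done
c18: I4 writes R5
c19: I5 issues→M0
c20: I5 reads
c25: I5 exec-done
c26: I5 writes R1
c27: I6 issues→M0
c28: I6 reads
c33: I6 exec-done
c34: I6 writes R1
c35: I7 issues→A0
c36: I7 reads
c37: I7 exec-done
c38: I7 writes R1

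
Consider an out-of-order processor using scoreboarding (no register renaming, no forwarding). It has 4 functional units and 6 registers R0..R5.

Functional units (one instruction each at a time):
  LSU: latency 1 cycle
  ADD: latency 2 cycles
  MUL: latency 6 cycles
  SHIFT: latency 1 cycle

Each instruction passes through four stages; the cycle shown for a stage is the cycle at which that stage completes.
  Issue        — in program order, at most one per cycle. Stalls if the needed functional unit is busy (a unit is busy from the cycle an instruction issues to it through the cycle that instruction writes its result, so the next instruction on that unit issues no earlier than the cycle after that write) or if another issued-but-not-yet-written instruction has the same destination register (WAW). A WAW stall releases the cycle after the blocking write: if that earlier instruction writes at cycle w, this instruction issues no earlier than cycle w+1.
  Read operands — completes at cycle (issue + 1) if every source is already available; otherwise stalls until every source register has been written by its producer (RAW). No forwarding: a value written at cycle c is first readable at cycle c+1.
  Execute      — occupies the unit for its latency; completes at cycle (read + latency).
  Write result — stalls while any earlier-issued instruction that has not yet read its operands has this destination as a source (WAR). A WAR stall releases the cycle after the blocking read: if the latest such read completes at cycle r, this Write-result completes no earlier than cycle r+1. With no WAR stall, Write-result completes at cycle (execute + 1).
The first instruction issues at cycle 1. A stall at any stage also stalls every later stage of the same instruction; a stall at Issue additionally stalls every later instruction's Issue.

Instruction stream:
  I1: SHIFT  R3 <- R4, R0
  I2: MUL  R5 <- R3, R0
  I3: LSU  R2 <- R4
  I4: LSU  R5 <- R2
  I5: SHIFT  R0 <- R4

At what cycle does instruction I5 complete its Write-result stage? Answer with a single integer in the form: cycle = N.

cycle = 17

t=1  issue I1 (SHIFT)
t=2  I1 read-ops · issue I2 (MUL)
t=3  I1 finished on SHIFT · issue I3 (LSU)
t=4  I1→R3 · I3 read-ops
t=5  I2 read-ops · I3 finished on LSU
t=6  I3→R2
t=11  I2 finished on MUL
t=12  I2→R5
t=13  issue I4 (LSU)
t=14  I4 read-ops · issue I5 (SHIFT)
t=15  I4 finished on LSU · I5 read-ops
t=16  I4→R5 · I5 finished on SHIFT
t=17  I5→R0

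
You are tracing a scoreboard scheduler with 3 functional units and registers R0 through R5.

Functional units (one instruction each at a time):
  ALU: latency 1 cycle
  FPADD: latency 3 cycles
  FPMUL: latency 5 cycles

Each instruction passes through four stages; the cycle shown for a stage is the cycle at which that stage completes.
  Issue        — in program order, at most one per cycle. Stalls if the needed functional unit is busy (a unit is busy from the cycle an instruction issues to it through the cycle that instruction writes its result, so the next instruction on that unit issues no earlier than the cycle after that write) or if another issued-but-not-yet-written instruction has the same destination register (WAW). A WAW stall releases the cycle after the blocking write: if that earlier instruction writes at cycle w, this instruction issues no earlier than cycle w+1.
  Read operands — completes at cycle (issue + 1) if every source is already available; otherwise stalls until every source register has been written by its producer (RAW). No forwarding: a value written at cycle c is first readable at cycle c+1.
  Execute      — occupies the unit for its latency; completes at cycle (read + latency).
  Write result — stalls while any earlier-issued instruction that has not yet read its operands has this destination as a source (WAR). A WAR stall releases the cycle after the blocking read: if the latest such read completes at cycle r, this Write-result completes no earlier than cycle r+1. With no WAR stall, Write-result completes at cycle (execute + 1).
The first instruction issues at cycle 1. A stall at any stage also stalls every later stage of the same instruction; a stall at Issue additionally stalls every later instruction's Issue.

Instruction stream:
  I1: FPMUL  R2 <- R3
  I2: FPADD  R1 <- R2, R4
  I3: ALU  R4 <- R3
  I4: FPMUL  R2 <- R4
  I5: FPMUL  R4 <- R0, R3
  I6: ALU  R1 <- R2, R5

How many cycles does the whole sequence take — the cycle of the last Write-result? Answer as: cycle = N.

cycle = 25

I1  is:1  ro:2  ex:7  wr:8
I2  is:2  ro:9  ex:12  wr:13  — RAW R2: wait I1 write@8
I3  is:3  ro:4  ex:5  wr:10  — WAR R4: wait I2 read@9
I4  is:9  ro:11  ex:16  wr:17  — struct: FPMUL busy until I1 writes@8, RAW R4: wait I3 write@10
I5  is:18  ro:19  ex:24  wr:25  — struct: FPMUL busy until I4 writes@17
I6  is:19  ro:20  ex:21  wr:22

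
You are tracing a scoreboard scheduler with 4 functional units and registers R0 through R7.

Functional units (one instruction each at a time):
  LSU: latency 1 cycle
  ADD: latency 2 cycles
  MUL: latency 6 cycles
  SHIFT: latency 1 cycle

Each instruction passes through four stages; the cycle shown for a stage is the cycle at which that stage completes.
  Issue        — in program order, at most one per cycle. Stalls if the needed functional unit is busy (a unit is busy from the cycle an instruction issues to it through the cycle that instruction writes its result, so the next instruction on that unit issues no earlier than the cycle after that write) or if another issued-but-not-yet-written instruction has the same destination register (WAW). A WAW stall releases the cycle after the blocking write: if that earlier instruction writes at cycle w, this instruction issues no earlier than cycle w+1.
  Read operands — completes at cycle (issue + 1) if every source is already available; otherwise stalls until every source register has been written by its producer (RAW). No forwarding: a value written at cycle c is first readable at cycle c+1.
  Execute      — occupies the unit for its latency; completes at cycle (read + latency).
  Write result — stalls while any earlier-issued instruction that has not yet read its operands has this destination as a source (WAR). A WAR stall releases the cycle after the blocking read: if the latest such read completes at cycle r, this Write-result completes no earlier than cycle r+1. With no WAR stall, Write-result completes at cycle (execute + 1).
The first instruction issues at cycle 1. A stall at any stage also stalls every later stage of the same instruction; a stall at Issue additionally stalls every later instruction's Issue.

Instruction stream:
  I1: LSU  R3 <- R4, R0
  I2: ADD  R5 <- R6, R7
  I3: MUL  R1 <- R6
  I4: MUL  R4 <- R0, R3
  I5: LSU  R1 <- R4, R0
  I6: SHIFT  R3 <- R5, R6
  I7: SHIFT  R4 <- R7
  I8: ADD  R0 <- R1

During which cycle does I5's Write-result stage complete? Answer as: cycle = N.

cycle = 23

cycle 1: I1→LSU
cycle 2: I1 RO, I2→ADD
cycle 3: I1 EX, I2 RO, I3→MUL
cycle 4: I1 WR R3, I3 RO
cycle 5: I2 EX
cycle 6: I2 WR R5
cycle 10: I3 EX
cycle 11: I3 WR R1
cycle 12: I4→MUL
cycle 13: I4 RO, I5→LSU
cycle 14: I6→SHIFT
cycle 15: I6 RO
cycle 16: I6 EX
cycle 17: I6 WR R3
cycle 19: I4 EX
cycle 20: I4 WR R4
cycle 21: I5 RO, I7→SHIFT
cycle 22: I5 EX, I7 RO, I8→ADD
cycle 23: I5 WR R1, I7 EX
cycle 24: I7 WR R4, I8 RO
cycle 26: I8 EX
cycle 27: I8 WR R0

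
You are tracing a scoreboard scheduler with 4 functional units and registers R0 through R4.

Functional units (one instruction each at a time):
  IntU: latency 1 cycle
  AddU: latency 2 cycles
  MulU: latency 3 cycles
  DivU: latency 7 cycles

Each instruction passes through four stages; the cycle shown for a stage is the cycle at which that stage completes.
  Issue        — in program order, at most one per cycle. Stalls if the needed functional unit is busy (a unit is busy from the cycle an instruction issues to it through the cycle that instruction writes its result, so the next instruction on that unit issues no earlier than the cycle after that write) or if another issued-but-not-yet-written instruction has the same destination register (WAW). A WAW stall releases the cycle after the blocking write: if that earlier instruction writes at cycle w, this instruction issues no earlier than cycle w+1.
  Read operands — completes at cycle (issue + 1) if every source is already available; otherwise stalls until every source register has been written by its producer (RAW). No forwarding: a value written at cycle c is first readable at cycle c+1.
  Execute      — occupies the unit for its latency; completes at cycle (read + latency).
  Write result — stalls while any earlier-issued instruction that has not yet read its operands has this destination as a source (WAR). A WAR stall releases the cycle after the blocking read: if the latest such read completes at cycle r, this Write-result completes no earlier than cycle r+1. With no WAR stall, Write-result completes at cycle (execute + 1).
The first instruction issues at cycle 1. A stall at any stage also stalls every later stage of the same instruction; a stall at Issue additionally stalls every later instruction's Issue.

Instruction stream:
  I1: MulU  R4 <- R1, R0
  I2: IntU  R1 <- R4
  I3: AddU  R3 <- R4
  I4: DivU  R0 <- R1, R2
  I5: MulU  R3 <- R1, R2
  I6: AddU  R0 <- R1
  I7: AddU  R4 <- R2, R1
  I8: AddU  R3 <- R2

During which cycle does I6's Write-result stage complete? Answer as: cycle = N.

cycle = 23

t=1  I1 dispatched to MulU
t=2  I1 operands ready | I2 dispatched to IntU
t=3  I3 dispatched to AddU
t=4  I4 dispatched to DivU
t=5  I1 complete
t=6  R4←I1
t=7  I2 operands ready | I3 operands ready
t=8  I2 complete
t=9  R1←I2 | I3 complete
t=10  R3←I3 | I4 operands ready
t=11  I5 dispatched to MulU
t=12  I5 operands ready
t=15  I5 complete
t=16  R3←I5
t=17  I4 complete
t=18  R0←I4
t=19  I6 dispatched to AddU
t=20  I6 operands ready
t=22  I6 complete
t=23  R0←I6
t=24  I7 dispatched to AddU
t=25  I7 operands ready
t=27  I7 complete
t=28  R4←I7
t=29  I8 dispatched to AddU
t=30  I8 operands ready
t=32  I8 complete
t=33  R3←I8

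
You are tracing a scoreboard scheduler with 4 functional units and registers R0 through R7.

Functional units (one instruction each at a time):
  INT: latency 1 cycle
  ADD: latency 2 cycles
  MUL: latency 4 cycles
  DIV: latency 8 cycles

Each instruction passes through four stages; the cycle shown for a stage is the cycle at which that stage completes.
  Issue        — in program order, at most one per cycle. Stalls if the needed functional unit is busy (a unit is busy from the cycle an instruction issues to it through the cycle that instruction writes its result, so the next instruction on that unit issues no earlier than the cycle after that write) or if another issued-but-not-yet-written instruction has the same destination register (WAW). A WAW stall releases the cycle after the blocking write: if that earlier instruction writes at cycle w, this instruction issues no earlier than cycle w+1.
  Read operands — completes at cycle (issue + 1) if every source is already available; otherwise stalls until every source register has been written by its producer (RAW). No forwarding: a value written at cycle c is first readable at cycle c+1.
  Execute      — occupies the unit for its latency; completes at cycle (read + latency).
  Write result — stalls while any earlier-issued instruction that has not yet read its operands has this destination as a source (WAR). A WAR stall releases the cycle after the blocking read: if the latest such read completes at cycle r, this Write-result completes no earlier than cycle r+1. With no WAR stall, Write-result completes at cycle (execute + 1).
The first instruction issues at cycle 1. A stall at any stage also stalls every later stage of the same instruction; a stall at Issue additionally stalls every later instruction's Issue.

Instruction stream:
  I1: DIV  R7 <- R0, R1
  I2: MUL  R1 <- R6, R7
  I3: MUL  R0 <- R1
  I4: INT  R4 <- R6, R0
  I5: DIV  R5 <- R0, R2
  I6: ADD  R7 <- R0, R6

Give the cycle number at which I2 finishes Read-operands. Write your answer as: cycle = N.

[1] I1 dispatched to DIV
[2] I1 operands ready, I2 dispatched to MUL
[10] I1 complete
[11] R7←I1
[12] I2 operands ready
[16] I2 complete
[17] R1←I2
[18] I3 dispatched to MUL
[19] I3 operands ready, I4 dispatched to INT
[20] I5 dispatched to DIV
[21] I6 dispatched to ADD
[23] I3 complete
[24] R0←I3
[25] I4 operands ready, I5 operands ready, I6 operands ready
[26] I4 complete
[27] R4←I4, I6 complete
[28] R7←I6
[33] I5 complete
[34] R5←I5

cycle = 12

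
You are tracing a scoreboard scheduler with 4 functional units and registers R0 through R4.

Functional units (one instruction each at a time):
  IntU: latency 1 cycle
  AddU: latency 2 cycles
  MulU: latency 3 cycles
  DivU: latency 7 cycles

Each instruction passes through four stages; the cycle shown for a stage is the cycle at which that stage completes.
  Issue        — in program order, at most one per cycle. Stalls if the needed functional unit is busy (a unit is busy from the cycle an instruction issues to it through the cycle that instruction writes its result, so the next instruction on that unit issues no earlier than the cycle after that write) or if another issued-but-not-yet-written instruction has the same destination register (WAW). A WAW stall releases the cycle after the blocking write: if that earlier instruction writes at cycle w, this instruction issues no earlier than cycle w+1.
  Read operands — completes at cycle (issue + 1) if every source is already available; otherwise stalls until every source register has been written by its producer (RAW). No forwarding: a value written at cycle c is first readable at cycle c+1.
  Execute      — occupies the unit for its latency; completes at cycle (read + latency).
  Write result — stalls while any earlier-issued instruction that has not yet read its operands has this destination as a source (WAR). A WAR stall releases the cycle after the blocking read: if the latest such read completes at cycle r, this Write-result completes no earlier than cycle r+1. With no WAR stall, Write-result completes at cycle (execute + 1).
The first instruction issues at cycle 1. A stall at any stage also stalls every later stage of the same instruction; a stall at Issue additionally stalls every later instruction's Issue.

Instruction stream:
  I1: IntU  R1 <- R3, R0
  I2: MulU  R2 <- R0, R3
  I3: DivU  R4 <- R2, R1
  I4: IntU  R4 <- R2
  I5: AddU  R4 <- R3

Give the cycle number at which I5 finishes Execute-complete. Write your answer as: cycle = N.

cycle = 24

cycle 1: I1 dispatched to IntU
cycle 2: I1 operands ready · I2 dispatched to MulU
cycle 3: I1 complete · I2 operands ready · I3 dispatched to DivU
cycle 4: R1←I1
cycle 6: I2 complete
cycle 7: R2←I2
cycle 8: I3 operands ready
cycle 15: I3 complete
cycle 16: R4←I3
cycle 17: I4 dispatched to IntU
cycle 18: I4 operands ready
cycle 19: I4 complete
cycle 20: R4←I4
cycle 21: I5 dispatched to AddU
cycle 22: I5 operands ready
cycle 24: I5 complete
cycle 25: R4←I5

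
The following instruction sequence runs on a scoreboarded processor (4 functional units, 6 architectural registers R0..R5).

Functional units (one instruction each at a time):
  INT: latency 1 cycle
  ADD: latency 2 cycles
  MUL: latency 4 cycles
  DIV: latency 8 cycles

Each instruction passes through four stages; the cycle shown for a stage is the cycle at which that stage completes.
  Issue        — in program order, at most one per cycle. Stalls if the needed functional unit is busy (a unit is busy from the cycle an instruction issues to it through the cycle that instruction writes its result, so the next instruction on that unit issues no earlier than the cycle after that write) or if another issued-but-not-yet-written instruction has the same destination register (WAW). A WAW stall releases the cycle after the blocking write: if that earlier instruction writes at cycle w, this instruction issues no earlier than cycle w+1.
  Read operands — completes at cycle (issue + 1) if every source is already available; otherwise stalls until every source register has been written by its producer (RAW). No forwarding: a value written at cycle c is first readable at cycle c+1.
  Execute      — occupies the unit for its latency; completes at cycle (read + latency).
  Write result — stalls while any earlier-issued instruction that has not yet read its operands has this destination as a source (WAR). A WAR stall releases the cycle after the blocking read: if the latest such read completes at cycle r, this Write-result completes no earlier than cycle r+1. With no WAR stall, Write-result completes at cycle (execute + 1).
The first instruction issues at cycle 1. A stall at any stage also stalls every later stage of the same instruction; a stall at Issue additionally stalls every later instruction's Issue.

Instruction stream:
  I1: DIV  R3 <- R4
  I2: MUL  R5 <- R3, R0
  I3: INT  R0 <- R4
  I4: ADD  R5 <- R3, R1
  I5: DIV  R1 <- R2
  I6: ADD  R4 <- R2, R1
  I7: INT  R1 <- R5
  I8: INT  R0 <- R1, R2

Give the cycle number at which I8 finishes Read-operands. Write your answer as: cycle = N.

c1: I1→DIV
c2: I1 RO; I2→MUL
c3: I3→INT
c4: I3 RO
c5: I3 EX
c10: I1 EX
c11: I1 WR R3
c12: I2 RO
c13: I3 WR R0
c16: I2 EX
c17: I2 WR R5
c18: I4→ADD
c19: I4 RO; I5→DIV
c20: I5 RO
c21: I4 EX
c22: I4 WR R5
c23: I6→ADD
c28: I5 EX
c29: I5 WR R1
c30: I6 RO; I7→INT
c31: I7 RO
c32: I6 EX; I7 EX
c33: I6 WR R4; I7 WR R1
c34: I8→INT
c35: I8 RO
c36: I8 EX
c37: I8 WR R0

cycle = 35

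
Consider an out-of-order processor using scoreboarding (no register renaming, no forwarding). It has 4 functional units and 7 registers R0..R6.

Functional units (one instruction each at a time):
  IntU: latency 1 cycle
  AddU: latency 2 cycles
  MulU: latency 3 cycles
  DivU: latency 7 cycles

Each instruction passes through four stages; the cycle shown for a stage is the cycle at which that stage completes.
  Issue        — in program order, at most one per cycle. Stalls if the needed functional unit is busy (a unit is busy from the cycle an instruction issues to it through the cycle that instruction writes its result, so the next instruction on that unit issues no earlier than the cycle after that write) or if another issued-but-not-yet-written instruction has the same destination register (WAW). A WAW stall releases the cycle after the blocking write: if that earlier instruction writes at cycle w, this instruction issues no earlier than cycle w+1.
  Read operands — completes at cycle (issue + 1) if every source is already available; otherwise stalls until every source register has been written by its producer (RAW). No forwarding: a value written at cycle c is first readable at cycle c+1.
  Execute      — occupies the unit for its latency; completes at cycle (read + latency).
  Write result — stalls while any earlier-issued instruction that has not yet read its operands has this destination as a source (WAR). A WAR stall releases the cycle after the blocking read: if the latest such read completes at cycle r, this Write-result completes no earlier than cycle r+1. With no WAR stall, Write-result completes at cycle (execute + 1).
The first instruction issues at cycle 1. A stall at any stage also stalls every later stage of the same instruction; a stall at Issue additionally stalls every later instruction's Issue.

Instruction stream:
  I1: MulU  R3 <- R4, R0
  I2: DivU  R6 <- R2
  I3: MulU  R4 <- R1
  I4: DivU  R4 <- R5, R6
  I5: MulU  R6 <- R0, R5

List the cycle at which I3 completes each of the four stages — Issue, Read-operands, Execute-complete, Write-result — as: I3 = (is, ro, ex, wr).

I3 = (7, 8, 11, 12)

[1] I1→MulU
[2] I1 RO | I2→DivU
[3] I2 RO
[5] I1 EX
[6] I1 WR R3
[7] I3→MulU
[8] I3 RO
[10] I2 EX
[11] I2 WR R6 | I3 EX
[12] I3 WR R4
[13] I4→DivU
[14] I4 RO | I5→MulU
[15] I5 RO
[18] I5 EX
[19] I5 WR R6
[21] I4 EX
[22] I4 WR R4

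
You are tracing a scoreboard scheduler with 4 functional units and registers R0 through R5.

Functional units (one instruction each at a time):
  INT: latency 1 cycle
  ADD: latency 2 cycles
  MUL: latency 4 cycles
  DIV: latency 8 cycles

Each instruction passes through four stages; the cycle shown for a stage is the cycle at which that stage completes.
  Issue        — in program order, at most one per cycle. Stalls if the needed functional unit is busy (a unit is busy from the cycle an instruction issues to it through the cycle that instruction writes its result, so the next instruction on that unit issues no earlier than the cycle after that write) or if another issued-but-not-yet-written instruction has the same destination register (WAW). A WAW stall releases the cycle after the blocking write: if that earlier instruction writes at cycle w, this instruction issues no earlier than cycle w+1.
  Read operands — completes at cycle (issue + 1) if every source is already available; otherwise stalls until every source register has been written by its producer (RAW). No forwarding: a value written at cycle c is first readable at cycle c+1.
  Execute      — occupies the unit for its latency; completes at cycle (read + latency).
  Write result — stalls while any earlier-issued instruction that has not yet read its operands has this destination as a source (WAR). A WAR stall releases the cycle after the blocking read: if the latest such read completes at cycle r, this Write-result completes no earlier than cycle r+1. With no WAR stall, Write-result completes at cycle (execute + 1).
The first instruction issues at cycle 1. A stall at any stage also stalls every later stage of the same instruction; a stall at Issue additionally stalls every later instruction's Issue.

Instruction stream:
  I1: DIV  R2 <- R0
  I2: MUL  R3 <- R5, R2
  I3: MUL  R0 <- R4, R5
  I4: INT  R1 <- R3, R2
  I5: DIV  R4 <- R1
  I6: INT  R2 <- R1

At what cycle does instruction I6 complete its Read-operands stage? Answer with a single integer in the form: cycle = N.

I1: IS=1 RO=2 EX=10 WR=11
I2: IS=2 RO=12 EX=16 WR=17  [RAW R2: wait I1 write@11]
I3: IS=18 RO=19 EX=23 WR=24  [struct: MUL busy until I2 writes@17]
I4: IS=19 RO=20 EX=21 WR=22
I5: IS=20 RO=23 EX=31 WR=32  [RAW R1: wait I4 write@22]
I6: IS=23 RO=24 EX=25 WR=26  [struct: INT busy until I4 writes@22]

cycle = 24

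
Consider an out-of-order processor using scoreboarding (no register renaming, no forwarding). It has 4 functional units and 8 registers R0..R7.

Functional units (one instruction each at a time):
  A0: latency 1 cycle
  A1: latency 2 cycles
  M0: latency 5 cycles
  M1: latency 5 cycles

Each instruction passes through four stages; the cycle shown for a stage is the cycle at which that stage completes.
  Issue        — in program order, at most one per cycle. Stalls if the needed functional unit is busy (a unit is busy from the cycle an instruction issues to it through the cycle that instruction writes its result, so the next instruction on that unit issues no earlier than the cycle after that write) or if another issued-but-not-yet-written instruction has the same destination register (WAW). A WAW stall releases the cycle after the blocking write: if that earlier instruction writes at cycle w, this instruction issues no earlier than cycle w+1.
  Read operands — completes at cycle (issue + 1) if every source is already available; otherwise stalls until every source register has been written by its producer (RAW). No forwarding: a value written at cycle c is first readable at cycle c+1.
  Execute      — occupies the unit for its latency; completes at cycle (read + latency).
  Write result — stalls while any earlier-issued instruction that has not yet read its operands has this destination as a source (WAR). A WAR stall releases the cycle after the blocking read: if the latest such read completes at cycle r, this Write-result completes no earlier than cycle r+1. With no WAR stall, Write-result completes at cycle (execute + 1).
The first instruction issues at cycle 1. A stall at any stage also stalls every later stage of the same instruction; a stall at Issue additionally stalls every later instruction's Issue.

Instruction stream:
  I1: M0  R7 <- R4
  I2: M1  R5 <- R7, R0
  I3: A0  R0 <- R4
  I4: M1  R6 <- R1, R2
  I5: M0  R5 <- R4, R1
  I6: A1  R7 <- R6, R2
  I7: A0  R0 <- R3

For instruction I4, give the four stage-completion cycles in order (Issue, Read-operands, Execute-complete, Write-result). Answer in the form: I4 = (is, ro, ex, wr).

I4 = (16, 17, 22, 23)

  I1 | 1 | 2 | 7 | 8
  I2 | 2 | 9 | 14 | 15   RAW R7: wait I1 write@8
  I3 | 3 | 4 | 5 | 10   WAR R0: wait I2 read@9
  I4 | 16 | 17 | 22 | 23   struct: M1 busy until I2 writes@15
  I5 | 17 | 18 | 23 | 24
  I6 | 18 | 24 | 26 | 27   RAW R6: wait I4 write@23
  I7 | 19 | 20 | 21 | 22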